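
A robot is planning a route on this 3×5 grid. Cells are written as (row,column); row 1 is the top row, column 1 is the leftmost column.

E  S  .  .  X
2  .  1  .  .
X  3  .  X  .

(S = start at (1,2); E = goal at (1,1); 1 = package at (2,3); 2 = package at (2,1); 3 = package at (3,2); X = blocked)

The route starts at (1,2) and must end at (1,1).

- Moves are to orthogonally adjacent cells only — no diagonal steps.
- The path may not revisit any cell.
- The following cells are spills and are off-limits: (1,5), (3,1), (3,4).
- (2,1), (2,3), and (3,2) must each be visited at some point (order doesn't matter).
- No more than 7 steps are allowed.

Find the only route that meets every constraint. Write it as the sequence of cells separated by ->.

Any route must reach (2,1), (2,3), and (3,2) and still end at (1,1) within 7 moves, so the order of the required stops is forced.
Route from (1,2): right 1 to (1,3), down 2 to (3,3), left 1 to (3,2), up 1 to (2,2), left 1 to (2,1), up 1 to (1,1) — 7 moves in all.
Check: all required cells visited; 7 ≤ 7 moves.

(1,2) -> (1,3) -> (2,3) -> (3,3) -> (3,2) -> (2,2) -> (2,1) -> (1,1)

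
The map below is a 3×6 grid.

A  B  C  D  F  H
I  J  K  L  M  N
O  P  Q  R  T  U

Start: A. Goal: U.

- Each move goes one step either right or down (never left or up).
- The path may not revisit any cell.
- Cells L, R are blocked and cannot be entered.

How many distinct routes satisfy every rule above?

A right/down-only route from A to U makes exactly 2 down-moves and 5 right-moves in some order.
With no other constraints that would be C(7,2) = 21 routes.
Subtract routes through each blocked cell (inclusion–exclusion for overlaps): − through L: 12 − through R: 10 + through L&R: 4 → 3.
That gives 3 routes.

3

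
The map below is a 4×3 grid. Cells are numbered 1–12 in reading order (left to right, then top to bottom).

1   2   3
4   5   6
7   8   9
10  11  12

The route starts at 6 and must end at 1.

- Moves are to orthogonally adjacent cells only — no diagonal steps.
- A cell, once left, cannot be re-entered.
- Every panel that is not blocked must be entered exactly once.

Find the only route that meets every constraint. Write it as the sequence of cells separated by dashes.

6 - 3 - 2 - 5 - 8 - 9 - 12 - 11 - 10 - 7 - 4 - 1

Need to visit all 12 open cells exactly once, starting at 6 and ending at 1.
Route from 6: up to 3, left to 2, 2× down (reaching 8), right to 9, down to 12, 2× left (reaching 10), 3× up (reaching 1) — 11 moves in all.
Check: all 12 open cells covered.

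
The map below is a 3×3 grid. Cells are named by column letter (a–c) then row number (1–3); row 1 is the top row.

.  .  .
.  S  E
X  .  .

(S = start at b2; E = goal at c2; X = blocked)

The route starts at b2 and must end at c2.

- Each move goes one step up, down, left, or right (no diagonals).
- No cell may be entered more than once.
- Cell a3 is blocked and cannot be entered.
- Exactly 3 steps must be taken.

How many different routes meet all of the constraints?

Need simple routes of exactly 3 moves from b2 to c2 (Manhattan distance 1, so 1 moves are spent on a detour and 1 undoing it).
Enumerating: b2 b1 c1 c2 | b2 b3 c3 c2.
That gives 2 routes.

2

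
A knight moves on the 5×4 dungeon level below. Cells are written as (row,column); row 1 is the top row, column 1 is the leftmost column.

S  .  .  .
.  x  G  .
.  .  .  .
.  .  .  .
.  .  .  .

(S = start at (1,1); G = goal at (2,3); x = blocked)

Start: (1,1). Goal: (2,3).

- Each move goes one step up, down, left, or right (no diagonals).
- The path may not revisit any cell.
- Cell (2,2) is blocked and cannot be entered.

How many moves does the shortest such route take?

The Manhattan distance from (1,1) to (2,3) is |1−2| + |1−3| = 3, so at least 3 moves are needed.
A route of 3 moves achieves this: (1,1) → (1,2) → (1,3) → (2,3).
Since 3 matches the lower bound, it is optimal.

3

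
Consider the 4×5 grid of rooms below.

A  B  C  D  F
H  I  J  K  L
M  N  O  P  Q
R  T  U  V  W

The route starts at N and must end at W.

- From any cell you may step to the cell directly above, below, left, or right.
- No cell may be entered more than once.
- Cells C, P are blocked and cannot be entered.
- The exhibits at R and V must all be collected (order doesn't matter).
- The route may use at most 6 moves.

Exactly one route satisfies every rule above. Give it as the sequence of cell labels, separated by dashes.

N - M - R - T - U - V - W

The budget equals the shortest possible length, so every move has to be on a shortest route through the required cells.
Route from N: left 1 to M, down 1 to R, right 4 to W — 6 moves in all.
Check: all required cells visited; 6 ≤ 6 moves.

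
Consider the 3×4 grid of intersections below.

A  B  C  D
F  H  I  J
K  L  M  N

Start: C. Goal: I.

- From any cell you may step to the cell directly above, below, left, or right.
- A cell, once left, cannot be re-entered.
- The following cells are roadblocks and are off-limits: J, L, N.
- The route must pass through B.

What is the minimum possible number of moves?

Any route passes through B somewhere between C and I. Summing Manhattan distances along the two legs (C → B → I) gives a lower bound of 1 + 2 = 3 moves.
A route of 3 moves achieves this: C → B → H → I.
Since 3 matches the lower bound, it is optimal.

3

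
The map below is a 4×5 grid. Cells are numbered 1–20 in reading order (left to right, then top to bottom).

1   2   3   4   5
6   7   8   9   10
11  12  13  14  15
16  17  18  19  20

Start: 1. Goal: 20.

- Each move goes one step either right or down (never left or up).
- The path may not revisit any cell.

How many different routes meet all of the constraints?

35

A right/down-only route from 1 to 20 makes exactly 3 down-moves and 4 right-moves in some order.
With no other constraints that would be C(7,3) = 35 routes.
That gives 35 routes.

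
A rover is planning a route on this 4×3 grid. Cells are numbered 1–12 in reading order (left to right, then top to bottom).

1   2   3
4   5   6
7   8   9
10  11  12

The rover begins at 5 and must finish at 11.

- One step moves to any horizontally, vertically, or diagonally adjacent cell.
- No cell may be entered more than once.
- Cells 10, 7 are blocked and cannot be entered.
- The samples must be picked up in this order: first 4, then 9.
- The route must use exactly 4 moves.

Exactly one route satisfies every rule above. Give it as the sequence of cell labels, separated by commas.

The waypoints must appear in the order 4, 9, with no cell reused.
Route from 5: left to 4, down-right to 8, right to 9, down-left to 11 — 4 moves in all.
Check: order respected (4 at step 1, 9 at step 3); 4 moves as required.

5, 4, 8, 9, 11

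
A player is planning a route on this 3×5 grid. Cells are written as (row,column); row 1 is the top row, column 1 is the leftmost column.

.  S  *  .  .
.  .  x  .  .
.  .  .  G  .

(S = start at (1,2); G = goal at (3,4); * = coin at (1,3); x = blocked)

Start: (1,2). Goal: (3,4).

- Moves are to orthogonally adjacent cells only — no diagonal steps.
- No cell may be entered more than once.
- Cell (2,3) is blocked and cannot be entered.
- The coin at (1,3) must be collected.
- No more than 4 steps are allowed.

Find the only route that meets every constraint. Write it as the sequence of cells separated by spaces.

Any route must reach (1,3) and still end at (3,4) within 4 moves, so the order of the required stops is forced.
Route from (1,2): 2× right (reaching (1,4)), 2× down (reaching (3,4)) — 4 moves in all.
Check: all required cells visited; 4 ≤ 4 moves.

(1,2) (1,3) (1,4) (2,4) (3,4)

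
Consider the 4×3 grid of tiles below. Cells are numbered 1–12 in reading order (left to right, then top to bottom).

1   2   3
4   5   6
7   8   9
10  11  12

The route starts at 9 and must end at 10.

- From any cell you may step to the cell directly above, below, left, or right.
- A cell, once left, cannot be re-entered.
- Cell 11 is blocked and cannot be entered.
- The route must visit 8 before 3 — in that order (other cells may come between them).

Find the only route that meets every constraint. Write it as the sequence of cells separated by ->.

The waypoints must appear in the order 8, 3, with no cell reused.
Route from 9: left to 8, up to 5, right to 6, up to 3, 2× left (reaching 1), 3× down (reaching 10) — 9 moves in all.
Check: order respected (8 at step 1, 3 at step 4).

9 -> 8 -> 5 -> 6 -> 3 -> 2 -> 1 -> 4 -> 7 -> 10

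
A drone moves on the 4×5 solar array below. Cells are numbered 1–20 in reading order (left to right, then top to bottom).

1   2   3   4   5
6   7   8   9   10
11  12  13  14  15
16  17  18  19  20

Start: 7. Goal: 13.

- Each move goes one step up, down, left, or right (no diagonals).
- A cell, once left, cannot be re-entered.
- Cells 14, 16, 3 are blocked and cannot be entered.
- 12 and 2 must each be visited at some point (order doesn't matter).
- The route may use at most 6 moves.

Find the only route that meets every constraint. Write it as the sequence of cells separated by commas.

The 6-move cap with required stops at 12, 2 leaves no slack for detours.
Route from 7: up 1 to 2, left 1 to 1, down 2 to 11, right 2 to 13 — 6 moves in all.
Check: all required cells visited; 6 ≤ 6 moves.

7, 2, 1, 6, 11, 12, 13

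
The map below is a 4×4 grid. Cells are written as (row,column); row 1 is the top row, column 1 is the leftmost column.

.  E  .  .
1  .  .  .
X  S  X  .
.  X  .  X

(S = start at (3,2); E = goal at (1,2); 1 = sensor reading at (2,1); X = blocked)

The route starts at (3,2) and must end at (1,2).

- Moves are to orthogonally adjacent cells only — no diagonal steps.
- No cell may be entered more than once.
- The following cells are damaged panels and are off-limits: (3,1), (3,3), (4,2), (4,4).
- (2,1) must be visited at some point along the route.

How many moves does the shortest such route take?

4

Any route passes through (2,1) somewhere between (3,2) and (1,2). Summing Manhattan distances along the two legs ((3,2) → (2,1) → (1,2)) gives a lower bound of 2 + 2 = 4 moves.
A route of 4 moves achieves this: (3,2) → (2,2) → (2,1) → (1,1) → (1,2).
Since 4 matches the lower bound, it is optimal.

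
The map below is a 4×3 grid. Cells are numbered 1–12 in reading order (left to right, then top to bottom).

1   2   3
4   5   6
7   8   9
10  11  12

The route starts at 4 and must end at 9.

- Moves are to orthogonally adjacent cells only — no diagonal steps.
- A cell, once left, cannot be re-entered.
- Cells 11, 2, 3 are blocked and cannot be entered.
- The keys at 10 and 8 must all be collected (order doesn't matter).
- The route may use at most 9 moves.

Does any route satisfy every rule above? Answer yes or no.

10 must be visited but has only one open neighbour (7), and it is neither the start nor the goal — the route would have to enter and leave through 7, re-entering it.

no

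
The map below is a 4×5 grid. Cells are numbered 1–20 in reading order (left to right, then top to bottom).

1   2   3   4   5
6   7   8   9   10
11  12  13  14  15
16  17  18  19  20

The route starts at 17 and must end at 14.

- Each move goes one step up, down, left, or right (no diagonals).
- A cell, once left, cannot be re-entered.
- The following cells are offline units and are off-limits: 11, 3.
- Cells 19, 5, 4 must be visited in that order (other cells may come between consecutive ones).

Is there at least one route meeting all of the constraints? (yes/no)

yes

One route that works: 17 → 18 → 19 → 20 → 15 → 10 → 5 → 4 → 9 → 14.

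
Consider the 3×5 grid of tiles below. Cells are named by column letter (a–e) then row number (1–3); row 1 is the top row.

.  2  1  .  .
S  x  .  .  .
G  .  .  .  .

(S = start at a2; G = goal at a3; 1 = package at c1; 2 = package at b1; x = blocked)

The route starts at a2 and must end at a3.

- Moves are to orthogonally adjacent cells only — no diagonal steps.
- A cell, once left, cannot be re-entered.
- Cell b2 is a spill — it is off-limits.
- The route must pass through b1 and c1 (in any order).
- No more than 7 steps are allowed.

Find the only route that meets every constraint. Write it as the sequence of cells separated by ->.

a2 -> a1 -> b1 -> c1 -> c2 -> c3 -> b3 -> a3

The 7-move cap with required stops at b1, c1 leaves no slack for detours.
Route from a2: up 1 to a1, right 2 to c1, down 2 to c3, left 2 to a3 — 7 moves in all.
Check: all required cells visited; 7 ≤ 7 moves.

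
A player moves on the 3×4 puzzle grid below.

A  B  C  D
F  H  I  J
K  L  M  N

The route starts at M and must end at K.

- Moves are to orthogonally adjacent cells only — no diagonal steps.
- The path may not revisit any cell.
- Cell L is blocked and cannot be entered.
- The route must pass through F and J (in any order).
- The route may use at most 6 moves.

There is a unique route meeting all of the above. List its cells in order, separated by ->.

M -> N -> J -> I -> H -> F -> K

The budget equals the shortest possible length, so every move has to be on a shortest route through the required cells.
Route from M: right to N, up to J, 3× left (reaching F), down to K — 6 moves in all.
Check: all required cells visited; 6 ≤ 6 moves.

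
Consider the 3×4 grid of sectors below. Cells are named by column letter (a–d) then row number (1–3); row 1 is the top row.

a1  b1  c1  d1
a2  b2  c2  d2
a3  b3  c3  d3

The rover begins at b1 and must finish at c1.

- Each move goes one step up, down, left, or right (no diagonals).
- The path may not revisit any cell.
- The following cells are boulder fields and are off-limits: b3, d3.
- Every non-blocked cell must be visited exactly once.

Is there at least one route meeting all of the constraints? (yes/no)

Cell a3 has only one open neighbour but is neither the start nor the goal, so a Hamiltonian route would have to both enter and leave it through the same neighbour — impossible without revisiting.

no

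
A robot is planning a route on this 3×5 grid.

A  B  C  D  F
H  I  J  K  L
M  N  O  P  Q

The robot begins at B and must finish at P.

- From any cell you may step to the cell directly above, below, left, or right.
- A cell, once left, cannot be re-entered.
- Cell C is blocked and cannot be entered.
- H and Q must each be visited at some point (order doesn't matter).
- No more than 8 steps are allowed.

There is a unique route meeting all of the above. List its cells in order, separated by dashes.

The budget equals the shortest possible length, so every move has to be on a shortest route through the required cells.
Route from B: left to A, down to H, 4× right (reaching L), down to Q, left to P — 8 moves in all.
Check: all required cells visited; 8 ≤ 8 moves.

B - A - H - I - J - K - L - Q - P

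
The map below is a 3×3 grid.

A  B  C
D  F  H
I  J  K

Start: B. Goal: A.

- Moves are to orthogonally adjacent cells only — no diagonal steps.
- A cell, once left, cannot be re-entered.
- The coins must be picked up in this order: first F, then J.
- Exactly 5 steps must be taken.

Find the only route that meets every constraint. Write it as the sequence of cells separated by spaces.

B F J I D A

The waypoints must appear in the order F, J, with no cell reused.
Route from B: down 2 to J, left 1 to I, up 2 to A — 5 moves in all.
Check: order respected (F at step 1, J at step 2); 5 moves as required.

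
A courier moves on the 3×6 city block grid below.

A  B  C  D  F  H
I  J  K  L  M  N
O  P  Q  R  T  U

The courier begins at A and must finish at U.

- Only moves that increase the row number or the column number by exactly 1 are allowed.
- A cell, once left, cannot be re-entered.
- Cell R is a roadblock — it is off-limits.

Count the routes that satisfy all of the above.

11

A right/down-only route from A to U makes exactly 2 down-moves and 5 right-moves in some order.
With no other constraints that would be C(7,2) = 21 routes.
Subtract routes through each blocked cell (inclusion–exclusion for overlaps): − through R: 10 → 11.
That gives 11 routes.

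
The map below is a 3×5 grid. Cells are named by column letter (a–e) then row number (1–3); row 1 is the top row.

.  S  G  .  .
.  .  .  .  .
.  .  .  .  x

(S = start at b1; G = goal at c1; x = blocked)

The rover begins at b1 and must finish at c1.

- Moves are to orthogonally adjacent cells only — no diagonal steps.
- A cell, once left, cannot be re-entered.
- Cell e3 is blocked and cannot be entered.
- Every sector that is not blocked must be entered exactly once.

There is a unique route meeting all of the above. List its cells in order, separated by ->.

Need to visit all 14 open cells exactly once, starting at b1 and ending at c1.
Cell a1 has only two open neighbours (a2 and b1), so the path must pass straight through it: one of those is the cell it's entered from and the other is where it exits.
Route from b1: left to a1, 2× down (reaching a3), right to b3, up to b2, right to c2, down to c3, right to d3, up to d2, right to e2, up to e1, 2× left (reaching c1) — 13 moves in all.
Check: all 14 open cells covered.

b1 -> a1 -> a2 -> a3 -> b3 -> b2 -> c2 -> c3 -> d3 -> d2 -> e2 -> e1 -> d1 -> c1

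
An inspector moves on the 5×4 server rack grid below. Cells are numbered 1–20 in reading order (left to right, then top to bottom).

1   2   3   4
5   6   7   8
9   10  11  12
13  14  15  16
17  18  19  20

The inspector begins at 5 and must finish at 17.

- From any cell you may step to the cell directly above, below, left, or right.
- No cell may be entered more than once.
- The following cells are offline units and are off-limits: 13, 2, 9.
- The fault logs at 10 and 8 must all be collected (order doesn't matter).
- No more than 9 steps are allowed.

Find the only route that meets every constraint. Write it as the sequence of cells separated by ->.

Any route must reach 10 and 8 and still end at 17 within 9 moves, so the order of the required stops is forced.
Route from 5: 3× right (reaching 8), down to 12, 2× left (reaching 10), 2× down (reaching 18), left to 17 — 9 moves in all.
Check: all required cells visited; 9 ≤ 9 moves.

5 -> 6 -> 7 -> 8 -> 12 -> 11 -> 10 -> 14 -> 18 -> 17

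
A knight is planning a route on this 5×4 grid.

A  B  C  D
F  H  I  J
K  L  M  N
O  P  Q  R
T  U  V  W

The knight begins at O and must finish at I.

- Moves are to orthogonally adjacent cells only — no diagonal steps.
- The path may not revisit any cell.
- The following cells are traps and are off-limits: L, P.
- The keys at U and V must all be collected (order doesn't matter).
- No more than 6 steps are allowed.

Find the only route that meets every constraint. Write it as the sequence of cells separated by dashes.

The budget equals the shortest possible length, so every move has to be on a shortest route through the required cells.
Route from O: down to T, 2× right (reaching V), 3× up (reaching I) — 6 moves in all.
Check: all required cells visited; 6 ≤ 6 moves.

O - T - U - V - Q - M - I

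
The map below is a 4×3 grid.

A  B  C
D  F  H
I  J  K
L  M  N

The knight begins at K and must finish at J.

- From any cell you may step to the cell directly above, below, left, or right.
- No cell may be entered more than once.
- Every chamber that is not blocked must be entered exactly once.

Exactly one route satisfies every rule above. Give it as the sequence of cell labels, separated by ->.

Need to visit all 12 open cells exactly once, starting at K and ending at J.
Cell N has only two open neighbours (K and M), so the path must pass straight through it: one of those is the cell it's entered from and the other is where it exits.
Route from K: down 1 to N, left 2 to L, up 3 to A, right 2 to C, down 1 to H, left 1 to F, down 1 to J — 11 moves in all.
Check: all 12 open cells covered.

K -> N -> M -> L -> I -> D -> A -> B -> C -> H -> F -> J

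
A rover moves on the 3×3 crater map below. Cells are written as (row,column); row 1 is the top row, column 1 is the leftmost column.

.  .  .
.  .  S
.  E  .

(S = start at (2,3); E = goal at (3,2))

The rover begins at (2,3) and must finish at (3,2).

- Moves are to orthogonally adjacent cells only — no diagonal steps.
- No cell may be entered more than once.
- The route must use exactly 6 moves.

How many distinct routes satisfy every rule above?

Need simple routes of exactly 6 moves from (2,3) to (3,2) (Manhattan distance 2, so 2 moves are spent on a detour and 2 undoing it).
Enumerating: (2,3) (1,3) (1,2) (2,2) (2,1) (3,1) (3,2) | (2,3) (1,3) (1,2) (1,1) (2,1) (3,1) (3,2) | (2,3) (1,3) (1,2) (1,1) (2,1) (2,2) (3,2) | (2,3) (2,2) (1,2) (1,1) (2,1) (3,1) (3,2).
That gives 4 routes.

4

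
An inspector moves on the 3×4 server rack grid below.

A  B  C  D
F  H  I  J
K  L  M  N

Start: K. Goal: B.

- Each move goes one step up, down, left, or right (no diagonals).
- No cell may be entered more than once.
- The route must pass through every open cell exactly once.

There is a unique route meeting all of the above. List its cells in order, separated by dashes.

K - L - M - N - J - D - C - I - H - F - A - B

Need to visit all 12 open cells exactly once, starting at K and ending at B.
Cell A has only two open neighbours (F and B), so the path must pass straight through it: one of those is the cell it's entered from and the other is where it exits.
Route from K: 3× right (reaching N), 2× up (reaching D), left to C, down to I, 2× left (reaching F), up to A, right to B — 11 moves in all.
Check: all 12 open cells covered.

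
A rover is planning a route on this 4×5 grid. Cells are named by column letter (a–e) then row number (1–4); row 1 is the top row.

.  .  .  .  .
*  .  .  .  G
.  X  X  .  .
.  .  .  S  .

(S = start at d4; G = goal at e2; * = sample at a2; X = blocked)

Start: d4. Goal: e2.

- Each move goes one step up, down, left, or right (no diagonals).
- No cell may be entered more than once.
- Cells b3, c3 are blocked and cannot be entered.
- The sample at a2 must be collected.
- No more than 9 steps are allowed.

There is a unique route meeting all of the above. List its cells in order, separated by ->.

d4 -> c4 -> b4 -> a4 -> a3 -> a2 -> b2 -> c2 -> d2 -> e2

The 9-move cap with required stops at a2 leaves no slack for detours.
Route from d4: 3× left (reaching a4), 2× up (reaching a2), 4× right (reaching e2) — 9 moves in all.
Check: all required cells visited; 9 ≤ 9 moves.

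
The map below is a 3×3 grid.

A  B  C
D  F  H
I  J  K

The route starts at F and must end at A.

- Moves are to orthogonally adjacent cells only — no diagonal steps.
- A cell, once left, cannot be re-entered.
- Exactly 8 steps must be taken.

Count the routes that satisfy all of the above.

Need simple routes of exactly 8 moves from F to A (Manhattan distance 2, so 3 moves are spent on a detour and 3 undoing it).
Enumerating: F B C H K J I D A | F D I J K H C B A.
That gives 2 routes.

2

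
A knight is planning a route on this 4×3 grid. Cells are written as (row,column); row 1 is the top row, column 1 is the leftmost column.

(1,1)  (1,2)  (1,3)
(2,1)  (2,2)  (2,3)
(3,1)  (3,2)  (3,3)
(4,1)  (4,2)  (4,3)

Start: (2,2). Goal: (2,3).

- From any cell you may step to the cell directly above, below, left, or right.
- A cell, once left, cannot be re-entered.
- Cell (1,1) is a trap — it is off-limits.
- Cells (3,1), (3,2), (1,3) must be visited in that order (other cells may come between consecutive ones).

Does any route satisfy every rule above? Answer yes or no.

no

Even ignoring the required order, no revisit-free route from (2,2) to (2,3) manages to pass through all of (3,1), (3,2), and (1,3): branching out from (2,2), every path either misses one of them or, having collected them, can no longer reach (2,3) without re-entering a cell.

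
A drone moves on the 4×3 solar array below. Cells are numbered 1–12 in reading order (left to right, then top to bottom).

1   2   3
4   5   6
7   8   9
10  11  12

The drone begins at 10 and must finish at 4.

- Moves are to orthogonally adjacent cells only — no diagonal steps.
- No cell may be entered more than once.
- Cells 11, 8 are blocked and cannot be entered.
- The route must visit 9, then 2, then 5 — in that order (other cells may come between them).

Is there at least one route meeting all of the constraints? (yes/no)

no

Every way from 10 to 9 runs through 4 — but 4 is where the route must end, so it would be entered once on the way to 9 and again at the finish.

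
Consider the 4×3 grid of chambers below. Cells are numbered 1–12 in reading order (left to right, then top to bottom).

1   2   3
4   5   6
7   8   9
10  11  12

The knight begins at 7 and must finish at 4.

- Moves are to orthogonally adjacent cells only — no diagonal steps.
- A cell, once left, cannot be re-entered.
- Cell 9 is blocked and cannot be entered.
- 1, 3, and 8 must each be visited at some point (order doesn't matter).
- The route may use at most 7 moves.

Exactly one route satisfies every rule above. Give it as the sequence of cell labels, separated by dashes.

7 - 8 - 5 - 6 - 3 - 2 - 1 - 4

The 7-move cap with required stops at 1, 3, 8 leaves no slack for detours.
Route from 7: right 1 to 8, up 1 to 5, right 1 to 6, up 1 to 3, left 2 to 1, down 1 to 4 — 7 moves in all.
Check: all required cells visited; 7 ≤ 7 moves.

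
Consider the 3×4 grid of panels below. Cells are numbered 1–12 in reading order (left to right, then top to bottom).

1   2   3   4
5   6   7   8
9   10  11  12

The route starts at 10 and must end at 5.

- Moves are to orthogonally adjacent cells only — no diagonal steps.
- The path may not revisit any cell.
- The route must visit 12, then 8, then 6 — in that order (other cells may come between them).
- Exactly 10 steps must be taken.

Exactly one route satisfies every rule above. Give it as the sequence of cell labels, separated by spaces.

10 11 12 8 4 3 7 6 2 1 5

The waypoints must appear in the order 12, 8, 6, with no cell reused.
Route from 10: right 2 to 12, up 2 to 4, left 1 to 3, down 1 to 7, left 1 to 6, up 1 to 2, left 1 to 1, down 1 to 5 — 10 moves in all.
Check: order respected (12 at step 2, 8 at step 3, 6 at step 7); 10 moves as required.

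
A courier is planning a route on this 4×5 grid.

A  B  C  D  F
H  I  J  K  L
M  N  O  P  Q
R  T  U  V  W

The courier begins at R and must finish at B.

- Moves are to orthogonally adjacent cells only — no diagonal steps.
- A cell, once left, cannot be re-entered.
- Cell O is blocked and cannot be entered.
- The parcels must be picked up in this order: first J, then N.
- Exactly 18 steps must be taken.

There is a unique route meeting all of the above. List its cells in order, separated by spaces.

The waypoints must appear in the order J, N, with no cell reused.
Route from R: right 4 to W, up 1 to Q, left 1 to P, up 1 to K, right 1 to L, up 1 to F, left 2 to C, down 1 to J, left 1 to I, down 1 to N, left 1 to M, up 2 to A, right 1 to B — 18 moves in all.
Check: order respected (J at step 12, N at step 14); 18 moves as required.

R T U V W Q P K L F D C J I N M H A B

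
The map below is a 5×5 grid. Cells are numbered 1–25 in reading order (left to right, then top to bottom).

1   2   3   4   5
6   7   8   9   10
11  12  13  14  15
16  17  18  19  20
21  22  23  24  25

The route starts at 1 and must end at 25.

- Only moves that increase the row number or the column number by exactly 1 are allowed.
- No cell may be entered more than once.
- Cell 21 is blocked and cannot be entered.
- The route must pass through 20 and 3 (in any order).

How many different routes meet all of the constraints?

10

A right/down-only route from 1 to 25 makes exactly 4 down-moves and 4 right-moves in some order.
With no other constraints that would be C(8,4) = 70 routes.
A monotone route can only reach the required cells in the order 3, 20, so split there and multiply the segment counts (each segment already excludes blocked cells): 1→3: 1; 3→20: 10; 20→25: 1; product = 10.
That gives 10 routes.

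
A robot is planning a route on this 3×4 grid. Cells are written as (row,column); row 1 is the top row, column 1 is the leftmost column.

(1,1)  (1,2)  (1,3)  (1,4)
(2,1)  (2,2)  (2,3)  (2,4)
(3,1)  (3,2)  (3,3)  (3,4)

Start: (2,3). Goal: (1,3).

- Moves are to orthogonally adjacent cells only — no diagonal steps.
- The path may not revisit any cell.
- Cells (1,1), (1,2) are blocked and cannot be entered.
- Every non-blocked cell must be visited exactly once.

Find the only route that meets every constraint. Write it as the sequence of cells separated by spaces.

(2,3) (2,2) (2,1) (3,1) (3,2) (3,3) (3,4) (2,4) (1,4) (1,3)

Need to visit all 10 open cells exactly once, starting at (2,3) and ending at (1,3).
Cell (1,4) has only two open neighbours ((2,4) and (1,3)), so the path must pass straight through it: one of those is the cell it's entered from and the other is where it exits.
Route from (2,3): left 2 to (2,1), down 1 to (3,1), right 3 to (3,4), up 2 to (1,4), left 1 to (1,3) — 9 moves in all.
Check: all 10 open cells covered.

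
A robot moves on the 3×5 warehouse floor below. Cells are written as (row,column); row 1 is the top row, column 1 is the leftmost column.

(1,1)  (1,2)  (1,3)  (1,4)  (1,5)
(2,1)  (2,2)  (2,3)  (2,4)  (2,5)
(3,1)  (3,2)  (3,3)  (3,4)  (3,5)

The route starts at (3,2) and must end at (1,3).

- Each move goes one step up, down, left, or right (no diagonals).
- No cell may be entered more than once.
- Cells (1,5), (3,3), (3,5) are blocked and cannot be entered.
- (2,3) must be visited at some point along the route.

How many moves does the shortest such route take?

Any route passes through (2,3) somewhere between (3,2) and (1,3). Summing Manhattan distances along the two legs ((3,2) → (2,3) → (1,3)) gives a lower bound of 2 + 1 = 3 moves.
A route of 3 moves achieves this: (3,2) → (2,2) → (2,3) → (1,3).
Since 3 matches the lower bound, it is optimal.

3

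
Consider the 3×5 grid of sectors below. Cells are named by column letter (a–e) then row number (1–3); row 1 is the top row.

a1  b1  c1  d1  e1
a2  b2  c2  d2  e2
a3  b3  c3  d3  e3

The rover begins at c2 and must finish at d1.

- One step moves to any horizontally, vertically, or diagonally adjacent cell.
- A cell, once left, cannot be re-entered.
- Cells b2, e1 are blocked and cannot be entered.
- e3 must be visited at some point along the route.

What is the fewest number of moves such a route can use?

4

Any route passes through e3 somewhere between c2 and d1. Summing Chebyshev distances along the two legs (c2 → e3 → d1) gives a lower bound of 2 + 2 = 4 moves.
A route of 4 moves achieves this: c2 → d2 → e3 → e2 → d1.
Since 4 matches the lower bound, it is optimal.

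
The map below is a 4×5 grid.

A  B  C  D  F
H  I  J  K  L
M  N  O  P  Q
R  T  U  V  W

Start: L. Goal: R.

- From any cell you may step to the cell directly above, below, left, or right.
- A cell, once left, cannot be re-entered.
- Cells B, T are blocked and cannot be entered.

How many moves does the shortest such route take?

6

The Manhattan distance from L to R is |2−4| + |5−1| = 6, so at least 6 moves are needed.
A route of 6 moves achieves this: L → Q → P → O → N → M → R.
Since 6 matches the lower bound, it is optimal.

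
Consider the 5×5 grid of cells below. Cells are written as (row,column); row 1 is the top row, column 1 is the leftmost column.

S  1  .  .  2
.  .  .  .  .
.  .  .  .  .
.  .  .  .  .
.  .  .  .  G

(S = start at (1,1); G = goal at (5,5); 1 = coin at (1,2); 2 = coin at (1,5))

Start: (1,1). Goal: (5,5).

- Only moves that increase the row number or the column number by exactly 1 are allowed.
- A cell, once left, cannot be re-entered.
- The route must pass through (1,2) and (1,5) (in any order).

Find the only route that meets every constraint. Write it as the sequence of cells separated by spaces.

Moves only go right or down, so the column and row indices never decrease.
Route from (1,1): right 4 to (1,5), down 4 to (5,5) — 8 moves in all.
Check: all required cells visited.

(1,1) (1,2) (1,3) (1,4) (1,5) (2,5) (3,5) (4,5) (5,5)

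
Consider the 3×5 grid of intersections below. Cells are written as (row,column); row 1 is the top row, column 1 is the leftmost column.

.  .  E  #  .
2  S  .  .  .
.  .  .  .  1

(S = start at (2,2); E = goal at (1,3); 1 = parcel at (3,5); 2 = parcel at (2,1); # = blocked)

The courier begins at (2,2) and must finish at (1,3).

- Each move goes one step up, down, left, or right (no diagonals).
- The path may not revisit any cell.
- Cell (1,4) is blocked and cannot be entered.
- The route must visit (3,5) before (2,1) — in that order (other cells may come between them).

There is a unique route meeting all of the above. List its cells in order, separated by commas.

(2,2), (2,3), (2,4), (2,5), (3,5), (3,4), (3,3), (3,2), (3,1), (2,1), (1,1), (1,2), (1,3)

The waypoints must appear in the order (3,5), (2,1), with no cell reused.
Route from (2,2): 3× right (reaching (2,5)), down to (3,5), 4× left (reaching (3,1)), 2× up (reaching (1,1)), 2× right (reaching (1,3)) — 12 moves in all.
Check: order respected (1 at step 4, 2 at step 9).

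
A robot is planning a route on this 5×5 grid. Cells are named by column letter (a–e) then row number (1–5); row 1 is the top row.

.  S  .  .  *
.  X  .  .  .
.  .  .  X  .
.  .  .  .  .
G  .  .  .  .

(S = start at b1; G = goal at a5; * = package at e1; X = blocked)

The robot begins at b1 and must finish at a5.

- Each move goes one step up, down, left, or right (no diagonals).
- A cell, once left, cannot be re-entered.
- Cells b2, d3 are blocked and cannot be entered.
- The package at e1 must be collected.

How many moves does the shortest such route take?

11

Any route passes through e1 somewhere between b1 and a5. Summing Manhattan distances along the two legs (b1 → e1 → a5) gives a lower bound of 3 + 8 = 11 moves.
A route of 11 moves achieves this: b1 → c1 → d1 → e1 → e2 → e3 → e4 → e5 → d5 → c5 → b5 → a5.
Since 11 matches the lower bound, it is optimal.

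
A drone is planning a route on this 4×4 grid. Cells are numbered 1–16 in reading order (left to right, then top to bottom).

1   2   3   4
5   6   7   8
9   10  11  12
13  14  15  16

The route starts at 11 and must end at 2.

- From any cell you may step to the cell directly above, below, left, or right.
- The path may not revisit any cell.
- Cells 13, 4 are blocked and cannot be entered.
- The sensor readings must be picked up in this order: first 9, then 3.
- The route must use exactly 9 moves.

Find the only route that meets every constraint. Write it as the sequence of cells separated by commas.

11, 15, 14, 10, 9, 5, 6, 7, 3, 2

The waypoints must appear in the order 9, 3, with no cell reused.
Route from 11: down to 15, left to 14, up to 10, left to 9, up to 5, 2× right (reaching 7), up to 3, left to 2 — 9 moves in all.
Check: order respected (9 at step 4, 3 at step 8); 9 moves as required.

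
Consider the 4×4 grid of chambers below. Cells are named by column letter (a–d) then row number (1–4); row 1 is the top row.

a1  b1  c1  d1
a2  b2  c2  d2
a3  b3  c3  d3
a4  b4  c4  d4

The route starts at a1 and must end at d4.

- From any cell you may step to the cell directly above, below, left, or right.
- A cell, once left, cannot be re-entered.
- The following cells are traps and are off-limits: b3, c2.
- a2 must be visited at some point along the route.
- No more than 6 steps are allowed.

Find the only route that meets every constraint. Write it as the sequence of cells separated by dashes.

a1 - a2 - a3 - a4 - b4 - c4 - d4

The budget equals the shortest possible length, so every move has to be on a shortest route through the required cells.
Route from a1: 3× down (reaching a4), 3× right (reaching d4) — 6 moves in all.
Check: all required cells visited; 6 ≤ 6 moves.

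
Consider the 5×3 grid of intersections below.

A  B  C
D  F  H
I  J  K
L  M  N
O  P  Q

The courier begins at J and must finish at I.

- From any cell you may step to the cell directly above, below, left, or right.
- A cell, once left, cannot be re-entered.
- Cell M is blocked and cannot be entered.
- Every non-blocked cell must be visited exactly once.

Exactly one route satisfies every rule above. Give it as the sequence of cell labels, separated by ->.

J -> F -> D -> A -> B -> C -> H -> K -> N -> Q -> P -> O -> L -> I

Need to visit all 14 open cells exactly once, starting at J and ending at I.
Route from J: up 1 to F, left 1 to D, up 1 to A, right 2 to C, down 4 to Q, left 2 to O, up 2 to I — 13 moves in all.
Check: all 14 open cells covered.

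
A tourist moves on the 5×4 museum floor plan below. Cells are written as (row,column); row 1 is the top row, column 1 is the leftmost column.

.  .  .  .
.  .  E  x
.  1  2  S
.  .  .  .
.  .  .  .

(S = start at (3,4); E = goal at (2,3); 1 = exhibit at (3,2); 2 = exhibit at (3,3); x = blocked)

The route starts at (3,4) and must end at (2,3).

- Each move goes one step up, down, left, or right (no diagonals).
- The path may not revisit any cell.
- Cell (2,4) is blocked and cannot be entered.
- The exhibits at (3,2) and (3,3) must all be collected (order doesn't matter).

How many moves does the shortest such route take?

4

Any route passes through (3,2) and (3,3) in some order between (3,4) and (2,3). Summing Manhattan distances along each leg and taking the cheapest ordering ((3,4) → (3,2) → (3,3) → (2,3)) gives a lower bound of 2 + 1 + 1 = 4 moves.
A route of 4 moves achieves this: (3,4) → (3,3) → (3,2) → (2,2) → (2,3).
Since 4 matches the lower bound, it is optimal.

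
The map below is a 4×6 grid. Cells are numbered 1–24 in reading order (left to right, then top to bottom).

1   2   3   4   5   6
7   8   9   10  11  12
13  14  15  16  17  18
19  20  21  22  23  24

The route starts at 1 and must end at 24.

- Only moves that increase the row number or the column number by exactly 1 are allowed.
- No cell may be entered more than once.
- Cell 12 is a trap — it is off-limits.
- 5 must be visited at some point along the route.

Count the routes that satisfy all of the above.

A right/down-only route from 1 to 24 makes exactly 3 down-moves and 5 right-moves in some order.
With no other constraints that would be C(8,3) = 56 routes.
Split at 5 and multiply the segment counts (each segment already excludes blocked cells): 1→5: 1; 5→24: 2; product = 2.
That gives 2 routes.

2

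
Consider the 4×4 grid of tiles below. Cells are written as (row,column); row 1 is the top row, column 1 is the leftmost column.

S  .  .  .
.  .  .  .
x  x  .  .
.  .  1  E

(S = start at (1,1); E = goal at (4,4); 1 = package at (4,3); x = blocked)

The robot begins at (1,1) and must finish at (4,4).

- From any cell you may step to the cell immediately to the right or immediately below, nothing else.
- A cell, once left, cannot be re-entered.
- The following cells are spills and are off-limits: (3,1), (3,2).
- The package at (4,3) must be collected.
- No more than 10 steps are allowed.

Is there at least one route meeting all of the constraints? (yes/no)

yes

One route that works: (1,1) → (2,1) → (2,2) → (2,3) → (3,3) → (4,3) → (4,4).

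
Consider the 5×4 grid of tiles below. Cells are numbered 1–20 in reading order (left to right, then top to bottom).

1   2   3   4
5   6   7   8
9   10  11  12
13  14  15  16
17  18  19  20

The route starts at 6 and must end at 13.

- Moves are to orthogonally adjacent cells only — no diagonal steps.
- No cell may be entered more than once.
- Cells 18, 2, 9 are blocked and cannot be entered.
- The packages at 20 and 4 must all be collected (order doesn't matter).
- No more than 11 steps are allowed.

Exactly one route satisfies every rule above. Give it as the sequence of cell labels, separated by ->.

The budget equals the shortest possible length, so every move has to be on a shortest route through the required cells.
Route from 6: right 1 to 7, up 1 to 3, right 1 to 4, down 4 to 20, left 1 to 19, up 1 to 15, left 2 to 13 — 11 moves in all.
Check: all required cells visited; 11 ≤ 11 moves.

6 -> 7 -> 3 -> 4 -> 8 -> 12 -> 16 -> 20 -> 19 -> 15 -> 14 -> 13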